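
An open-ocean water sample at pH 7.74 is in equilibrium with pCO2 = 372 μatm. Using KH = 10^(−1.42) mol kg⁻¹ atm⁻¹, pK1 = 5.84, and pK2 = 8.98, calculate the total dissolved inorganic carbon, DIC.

DIC = 1.20 mmol/kg

[CO2*] = KH · pCO2 = 10^(−1.42) × 372×10^-6 = 1.414×10^-5 mol/kg
α₀ = 1/(1 + K1/[H⁺] + K1K2/[H⁺]²) = 1/(1 + 10^+1.90 + 10^+0.66) = 0.01176
DIC = [CO2*]/α₀ = 1.414×10^-5 / 0.01176 = 1.20 mmol/kg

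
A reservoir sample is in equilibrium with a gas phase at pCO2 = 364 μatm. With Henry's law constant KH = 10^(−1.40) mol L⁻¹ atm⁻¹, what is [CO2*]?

KH = 10^(−1.40) = 3.981×10^-2 mol L⁻¹ atm⁻¹
[CO2*] = KH · pCO2 = 3.981×10^-2 × 364×10^-6 atm = 1.45×10^-5 mol/L

[CO2*] = 14.5 μmol/L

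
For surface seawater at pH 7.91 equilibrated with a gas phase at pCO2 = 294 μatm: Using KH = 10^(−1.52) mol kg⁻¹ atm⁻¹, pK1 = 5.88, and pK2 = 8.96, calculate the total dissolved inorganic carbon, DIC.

DIC = 1.05 mmol/kg

[CO2*] = KH · pCO2 = 10^(−1.52) × 294×10^-6 = 8.879×10^-6 mol/kg
α₀ = 1/(1 + K1/[H⁺] + K1K2/[H⁺]²) = 1/(1 + 10^+2.03 + 10^+0.98) = 0.008496
DIC = [CO2*]/α₀ = 8.879×10^-6 / 0.008496 = 1.05 mmol/kg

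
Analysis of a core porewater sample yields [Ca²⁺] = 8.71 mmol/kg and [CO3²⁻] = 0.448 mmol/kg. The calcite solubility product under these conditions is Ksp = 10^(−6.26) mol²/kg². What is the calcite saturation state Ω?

Ksp = 10^(−6.26) = 5.495×10^-7
Ω = [Ca²⁺][CO3²⁻]/Ksp = (8.71×10^-3)(0.448×10^-3) / 5.495×10^-7 = 7.10

Ω = 7.10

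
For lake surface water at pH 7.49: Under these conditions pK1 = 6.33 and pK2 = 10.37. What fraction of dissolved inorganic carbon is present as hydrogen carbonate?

α₁ = 1 / (1 + [H⁺]/K1 + K2/[H⁺]) = 1 / (1 + 10^-1.16 + 10^-2.88)
   = 1 / (1 + 0.069183 + 0.0013183) = 1/1.0705 = 0.9341

α₁ = 0.934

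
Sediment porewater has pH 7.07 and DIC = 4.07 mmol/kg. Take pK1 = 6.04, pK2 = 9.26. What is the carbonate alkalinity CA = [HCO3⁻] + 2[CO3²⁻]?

CA = [HCO3⁻] + 2[CO3²⁻] = (α₁ + 2α₂)·DIC
At pH 7.07: [H⁺]/K1 = 10^-1.03 = 0.093325, K2/[H⁺] = 10^-2.19 = 0.0064565
α₁ = 1/(1 + 0.093325 + 0.0064565) = 1/1.0998 = 0.9093; α₂ = α₁·K2/[H⁺] = 0.005871
α₁ + 2α₂ = 0.9210
CA = 0.9210 × 4.07 = 3.75 mmol/kg

CA = 3.75 mmol/kg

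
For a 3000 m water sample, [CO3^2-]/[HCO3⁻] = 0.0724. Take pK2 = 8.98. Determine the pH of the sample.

pH = 7.84

From K2 = [H⁺][CO3^2-]/[HCO3⁻]:  pH = pK2 + log₁₀([CO3^2-]/[HCO3⁻])
log₁₀(0.0724) = -1.140
pH = 8.98 + (-1.140) = 7.84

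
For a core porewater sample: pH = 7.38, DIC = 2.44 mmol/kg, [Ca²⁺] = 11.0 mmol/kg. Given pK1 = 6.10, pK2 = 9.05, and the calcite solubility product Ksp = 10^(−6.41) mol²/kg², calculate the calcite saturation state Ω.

α₂ = 1 / (1 + [H⁺]/K2 + [H⁺]²/(K1K2)) = 1 / (1 + 10^+1.67 + 10^+0.39)
   = 1 / (1 + 46.774 + 2.4547) = 1/50.228 = 0.01991
[CO3²⁻] = α₂ × DIC = 0.01991 × 2.44 = 0.04858 mmol/kg
Ksp = 10^(−6.41) = 3.890×10^-7
Ω = [Ca²⁺][CO3²⁻]/Ksp = (11.0×10^-3)(4.858×10^-5) / 3.890×10^-7 = 1.37

Ω = 1.37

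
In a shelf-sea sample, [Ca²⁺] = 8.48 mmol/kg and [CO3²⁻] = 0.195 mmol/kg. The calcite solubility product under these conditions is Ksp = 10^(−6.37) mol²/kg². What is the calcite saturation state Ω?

Ksp = 10^(−6.37) = 4.266×10^-7
Ω = [Ca²⁺][CO3²⁻]/Ksp = (8.48×10^-3)(0.195×10^-3) / 4.266×10^-7 = 3.88

Ω = 3.88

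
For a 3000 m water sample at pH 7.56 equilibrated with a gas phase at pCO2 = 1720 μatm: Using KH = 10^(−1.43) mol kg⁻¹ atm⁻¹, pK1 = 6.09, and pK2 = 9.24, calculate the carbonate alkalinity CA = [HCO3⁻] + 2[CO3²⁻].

CA = 1.96 mmol/kg

[CO2*] = KH · pCO2 = 10^(−1.43) × 1720×10^-6 = 6.390×10^-5 mol/kg
α₀ = 1/(1 + K1/[H⁺] + K1K2/[H⁺]²) = 1/(1 + 10^+1.47 + 10^-0.21) = 0.03212
DIC = [CO2*]/α₀ = 6.390×10^-5 / 0.03212 = 1.989 mmol/kg
CA = (α₁ + 2α₂)·DIC = (0.9481 + 2×0.01981) × 1.989 = 1.96 mmol/kg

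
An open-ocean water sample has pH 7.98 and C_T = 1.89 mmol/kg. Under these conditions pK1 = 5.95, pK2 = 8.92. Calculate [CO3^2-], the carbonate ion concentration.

[CO3²⁻] = 0.193 mmol/kg

α₂ = 1 / (1 + [H⁺]/K2 + [H⁺]²/(K1K2)) = 1 / (1 + 10^+0.94 + 10^-1.09)
   = 1 / (1 + 8.7096 + 0.081283) = 1/9.7909 = 0.1021
[CO3²⁻] = α₂ × DIC = 0.1021 × 1.89 = 0.193 mmol/kg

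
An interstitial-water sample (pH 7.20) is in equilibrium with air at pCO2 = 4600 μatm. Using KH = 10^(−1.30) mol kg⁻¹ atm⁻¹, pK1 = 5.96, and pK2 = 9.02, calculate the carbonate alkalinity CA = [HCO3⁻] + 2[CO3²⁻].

CA = 4.13 mmol/kg

[CO2*] = KH · pCO2 = 10^(−1.30) × 4600×10^-6 = 2.305×10^-4 mol/kg
α₀ = 1/(1 + K1/[H⁺] + K1K2/[H⁺]²) = 1/(1 + 10^+1.24 + 10^-0.58) = 0.05365
DIC = [CO2*]/α₀ = 2.305×10^-4 / 0.05365 = 4.298 mmol/kg
CA = (α₁ + 2α₂)·DIC = (0.9322 + 2×0.01411) × 4.298 = 4.13 mmol/kg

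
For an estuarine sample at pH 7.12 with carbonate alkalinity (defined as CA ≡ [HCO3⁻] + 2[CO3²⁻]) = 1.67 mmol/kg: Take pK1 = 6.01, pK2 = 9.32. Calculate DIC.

DIC = 1.79 mmol/kg

CA = [HCO3⁻] + 2[CO3²⁻] = (α₁ + 2α₂)·DIC
At pH 7.12: [H⁺]/K1 = 10^-1.11 = 0.077625, K2/[H⁺] = 10^-2.20 = 0.0063096
α₁ = 1/(1 + 0.077625 + 0.0063096) = 1/1.0839 = 0.9226; α₂ = α₁·K2/[H⁺] = 0.005821
α₁ + 2α₂ = 0.9342
DIC = CA / (α₁ + 2α₂) = 1.67 / 0.9342 = 1.79 mmol/kg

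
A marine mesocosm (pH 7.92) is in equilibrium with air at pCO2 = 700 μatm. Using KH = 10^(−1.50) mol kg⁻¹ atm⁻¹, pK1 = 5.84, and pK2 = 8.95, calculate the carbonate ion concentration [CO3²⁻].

[CO3²⁻] = 0.248 mmol/kg

[CO2*] = KH · pCO2 = 10^(−1.50) × 700×10^-6 = 2.214×10^-5 mol/kg
α₀ = 1/(1 + K1/[H⁺] + K1K2/[H⁺]²) = 1/(1 + 10^+2.08 + 10^+1.05) = 0.007550
DIC = [CO2*]/α₀ = 2.214×10^-5 / 0.007550 = 2.932 mmol/kg
[CO3²⁻] = α₂·DIC; α₂ = 0.08471, so [CO3²⁻] = 0.08471 × 2.932 = 0.248 mmol/kg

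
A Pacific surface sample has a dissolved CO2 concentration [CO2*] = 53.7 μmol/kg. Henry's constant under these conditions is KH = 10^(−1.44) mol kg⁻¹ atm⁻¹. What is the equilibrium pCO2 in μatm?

pCO2 = 1480 μatm

KH = 10^(−1.44) = 3.631×10^-2 mol kg⁻¹ atm⁻¹
pCO2 = [CO2*]/KH = 53.7×10^-6 / 3.631×10^-2 = 1.48×10^-3 atm = 1480 μatm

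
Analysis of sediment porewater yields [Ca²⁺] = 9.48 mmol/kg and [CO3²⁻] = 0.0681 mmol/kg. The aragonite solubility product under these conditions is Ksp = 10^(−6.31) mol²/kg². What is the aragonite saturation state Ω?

Ω = 1.32

Ksp = 10^(−6.31) = 4.898×10^-7
Ω = [Ca²⁺][CO3²⁻]/Ksp = (9.48×10^-3)(0.0681×10^-3) / 4.898×10^-7 = 1.32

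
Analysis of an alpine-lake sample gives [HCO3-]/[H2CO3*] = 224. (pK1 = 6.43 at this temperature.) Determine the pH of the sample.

From K1 = [H⁺][HCO3-]/[H2CO3*]:  pH = pK1 + log₁₀([HCO3-]/[H2CO3*])
log₁₀(224) = +2.350
pH = 6.43 + (+2.350) = 8.78

pH = 8.78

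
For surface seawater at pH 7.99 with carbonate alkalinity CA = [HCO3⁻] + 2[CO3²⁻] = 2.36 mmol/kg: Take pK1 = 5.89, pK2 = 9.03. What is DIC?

DIC = 2.19 mmol/kg

CA = [HCO3⁻] + 2[CO3²⁻] = (α₁ + 2α₂)·DIC
At pH 7.99: [H⁺]/K1 = 10^-2.10 = 0.0079433, K2/[H⁺] = 10^-1.04 = 0.091201
α₁ = 1/(1 + 0.0079433 + 0.091201) = 1/1.0991 = 0.9098; α₂ = α₁·K2/[H⁺] = 0.08297
α₁ + 2α₂ = 1.0757
DIC = CA / (α₁ + 2α₂) = 2.36 / 1.0757 = 2.19 mmol/kg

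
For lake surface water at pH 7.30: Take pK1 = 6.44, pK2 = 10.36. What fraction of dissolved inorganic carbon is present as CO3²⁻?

α₂ = 1 / (1 + [H⁺]/K2 + [H⁺]²/(K1K2)) = 1 / (1 + 10^+3.06 + 10^+2.20)
   = 1 / (1 + 1148.2 + 158.49) = 1/1307.6 = 0.0007647

α₂ = 0.000765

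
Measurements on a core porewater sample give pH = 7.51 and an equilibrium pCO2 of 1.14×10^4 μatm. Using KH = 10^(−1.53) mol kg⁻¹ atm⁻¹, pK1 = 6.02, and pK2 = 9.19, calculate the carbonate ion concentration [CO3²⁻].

[CO2*] = KH · pCO2 = 10^(−1.53) × 1.14×10^4×10^-6 = 3.364×10^-4 mol/kg
α₀ = 1/(1 + K1/[H⁺] + K1K2/[H⁺]²) = 1/(1 + 10^+1.49 + 10^-0.19) = 0.03072
DIC = [CO2*]/α₀ = 3.364×10^-4 / 0.03072 = 10.95 mmol/kg
[CO3²⁻] = α₂·DIC; α₂ = 0.01984, so [CO3²⁻] = 0.01984 × 10.95 = 0.217 mmol/kg

[CO3²⁻] = 0.217 mmol/kg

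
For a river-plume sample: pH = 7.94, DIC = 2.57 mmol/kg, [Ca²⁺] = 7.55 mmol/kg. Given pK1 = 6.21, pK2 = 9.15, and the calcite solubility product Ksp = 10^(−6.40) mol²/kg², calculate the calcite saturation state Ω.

α₂ = 1 / (1 + [H⁺]/K2 + [H⁺]²/(K1K2)) = 1 / (1 + 10^+1.21 + 10^-0.52)
   = 1 / (1 + 16.218 + 0.30200) = 1/17.520 = 0.05708
[CO3²⁻] = α₂ × DIC = 0.05708 × 2.57 = 0.1467 mmol/kg
Ksp = 10^(−6.40) = 3.981×10^-7
Ω = [Ca²⁺][CO3²⁻]/Ksp = (7.55×10^-3)(1.467×10^-4) / 3.981×10^-7 = 2.78

Ω = 2.78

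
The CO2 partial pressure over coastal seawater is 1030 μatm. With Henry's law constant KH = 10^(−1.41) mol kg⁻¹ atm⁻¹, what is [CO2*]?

[CO2*] = 40.1 μmol/kg

KH = 10^(−1.41) = 3.890×10^-2 mol kg⁻¹ atm⁻¹
[CO2*] = KH · pCO2 = 3.890×10^-2 × 1030×10^-6 atm = 4.01×10^-5 mol/kg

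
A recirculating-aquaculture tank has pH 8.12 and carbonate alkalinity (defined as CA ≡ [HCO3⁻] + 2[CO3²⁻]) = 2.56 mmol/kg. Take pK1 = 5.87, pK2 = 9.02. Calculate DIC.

CA = [HCO3⁻] + 2[CO3²⁻] = (α₁ + 2α₂)·DIC
At pH 8.12: [H⁺]/K1 = 10^-2.25 = 0.0056234, K2/[H⁺] = 10^-0.90 = 0.12589
α₁ = 1/(1 + 0.0056234 + 0.12589) = 1/1.1315 = 0.8838; α₂ = α₁·K2/[H⁺] = 0.1113
α₁ + 2α₂ = 1.1063
DIC = CA / (α₁ + 2α₂) = 2.56 / 1.1063 = 2.31 mmol/kg

DIC = 2.31 mmol/kg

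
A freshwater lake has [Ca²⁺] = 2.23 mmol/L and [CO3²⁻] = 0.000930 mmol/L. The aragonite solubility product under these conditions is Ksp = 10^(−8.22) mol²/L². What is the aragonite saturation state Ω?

Ksp = 10^(−8.22) = 6.026×10^-9
Ω = [Ca²⁺][CO3²⁻]/Ksp = (2.23×10^-3)(0.000930×10^-3) / 6.026×10^-9 = 0.344

Ω = 0.344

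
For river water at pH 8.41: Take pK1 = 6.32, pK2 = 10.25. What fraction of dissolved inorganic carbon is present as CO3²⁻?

α₂ = 0.0141

α₂ = 1 / (1 + [H⁺]/K2 + [H⁺]²/(K1K2)) = 1 / (1 + 10^+1.84 + 10^-0.25)
   = 1 / (1 + 69.183 + 0.56234) = 1/70.745 = 0.01414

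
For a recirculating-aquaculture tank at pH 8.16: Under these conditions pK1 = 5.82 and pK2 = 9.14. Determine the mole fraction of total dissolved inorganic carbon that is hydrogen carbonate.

α₁ = 1 / (1 + [H⁺]/K1 + K2/[H⁺]) = 1 / (1 + 10^-2.34 + 10^-0.98)
   = 1 / (1 + 0.0045709 + 0.10471) = 1/1.1093 = 0.9015

α₁ = 0.901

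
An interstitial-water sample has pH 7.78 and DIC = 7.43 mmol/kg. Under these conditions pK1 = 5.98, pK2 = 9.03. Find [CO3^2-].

α₂ = 1 / (1 + [H⁺]/K2 + [H⁺]²/(K1K2)) = 1 / (1 + 10^+1.25 + 10^-0.55)
   = 1 / (1 + 17.783 + 0.28184) = 1/19.065 = 0.05245
[CO3²⁻] = α₂ × DIC = 0.05245 × 7.43 = 0.390 mmol/kg

[CO3²⁻] = 0.390 mmol/kg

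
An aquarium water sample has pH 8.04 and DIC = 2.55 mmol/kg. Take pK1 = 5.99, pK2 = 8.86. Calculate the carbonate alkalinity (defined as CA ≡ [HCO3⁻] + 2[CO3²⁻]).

CA = 2.86 mmol/kg

CA = [HCO3⁻] + 2[CO3²⁻] = (α₁ + 2α₂)·DIC
At pH 8.04: [H⁺]/K1 = 10^-2.05 = 0.0089125, K2/[H⁺] = 10^-0.82 = 0.15136
α₁ = 1/(1 + 0.0089125 + 0.15136) = 1/1.1603 = 0.8619; α₂ = α₁·K2/[H⁺] = 0.1304
α₁ + 2α₂ = 1.1228
CA = 1.1228 × 2.55 = 2.86 mmol/kg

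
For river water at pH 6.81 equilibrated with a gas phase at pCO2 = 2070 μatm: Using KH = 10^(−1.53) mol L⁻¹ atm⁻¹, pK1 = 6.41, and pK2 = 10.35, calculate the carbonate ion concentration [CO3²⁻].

[CO3²⁻] = 0.0443 μmol/L

[CO2*] = KH · pCO2 = 10^(−1.53) × 2070×10^-6 = 6.109×10^-5 mol/L
α₀ = 1/(1 + K1/[H⁺] + K1K2/[H⁺]²) = 1/(1 + 10^+0.40 + 10^-3.14) = 0.2847
DIC = [CO2*]/α₀ = 6.109×10^-5 / 0.2847 = 0.2146 mmol/L
[CO3²⁻] = α₂·DIC; α₂ = 0.0002062, so [CO3²⁻] = 0.0002062 × 0.2146 = 4.43×10^-5 mmol/L = 0.0443 μmol/L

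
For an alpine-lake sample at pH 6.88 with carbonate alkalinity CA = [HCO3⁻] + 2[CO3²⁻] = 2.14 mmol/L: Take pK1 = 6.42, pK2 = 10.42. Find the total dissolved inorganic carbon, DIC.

CA = [HCO3⁻] + 2[CO3²⁻] = (α₁ + 2α₂)·DIC
At pH 6.88: [H⁺]/K1 = 10^-0.46 = 0.34674, K2/[H⁺] = 10^-3.54 = 0.00028840
α₁ = 1/(1 + 0.34674 + 0.00028840) = 1/1.3470 = 0.7424; α₂ = α₁·K2/[H⁺] = 0.0002141
α₁ + 2α₂ = 0.7428
DIC = CA / (α₁ + 2α₂) = 2.14 / 0.7428 = 2.88 mmol/L

DIC = 2.88 mmol/L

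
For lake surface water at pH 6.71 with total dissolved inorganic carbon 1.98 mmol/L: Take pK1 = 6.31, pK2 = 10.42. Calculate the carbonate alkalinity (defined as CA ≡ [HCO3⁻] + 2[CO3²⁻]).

CA = [HCO3⁻] + 2[CO3²⁻] = (α₁ + 2α₂)·DIC
At pH 6.71: [H⁺]/K1 = 10^-0.40 = 0.39811, K2/[H⁺] = 10^-3.71 = 0.00019498
α₁ = 1/(1 + 0.39811 + 0.00019498) = 1/1.3983 = 0.7152; α₂ = α₁·K2/[H⁺] = 0.0001394
α₁ + 2α₂ = 0.7154
CA = 0.7154 × 1.98 = 1.42 mmol/L

CA = 1.42 mmol/L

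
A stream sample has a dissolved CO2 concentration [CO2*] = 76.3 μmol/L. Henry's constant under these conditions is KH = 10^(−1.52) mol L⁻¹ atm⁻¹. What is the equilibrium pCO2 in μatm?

KH = 10^(−1.52) = 3.020×10^-2 mol L⁻¹ atm⁻¹
pCO2 = [CO2*]/KH = 76.3×10^-6 / 3.020×10^-2 = 2.53×10^-3 atm = 2530 μatm

pCO2 = 2530 μatm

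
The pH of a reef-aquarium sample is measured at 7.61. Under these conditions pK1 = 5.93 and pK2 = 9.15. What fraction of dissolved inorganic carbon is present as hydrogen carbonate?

α₁ = 0.953

α₁ = 1 / (1 + [H⁺]/K1 + K2/[H⁺]) = 1 / (1 + 10^-1.68 + 10^-1.54)
   = 1 / (1 + 0.020893 + 0.028840) = 1/1.0497 = 0.9526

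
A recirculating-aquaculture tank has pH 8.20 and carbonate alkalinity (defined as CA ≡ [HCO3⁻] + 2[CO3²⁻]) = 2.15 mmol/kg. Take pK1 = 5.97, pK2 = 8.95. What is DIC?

DIC = 1.88 mmol/kg

CA = [HCO3⁻] + 2[CO3²⁻] = (α₁ + 2α₂)·DIC
At pH 8.20: [H⁺]/K1 = 10^-2.23 = 0.0058884, K2/[H⁺] = 10^-0.75 = 0.17783
α₁ = 1/(1 + 0.0058884 + 0.17783) = 1/1.1837 = 0.8448; α₂ = α₁·K2/[H⁺] = 0.1502
α₁ + 2α₂ = 1.1453
DIC = CA / (α₁ + 2α₂) = 2.15 / 1.1453 = 1.88 mmol/kg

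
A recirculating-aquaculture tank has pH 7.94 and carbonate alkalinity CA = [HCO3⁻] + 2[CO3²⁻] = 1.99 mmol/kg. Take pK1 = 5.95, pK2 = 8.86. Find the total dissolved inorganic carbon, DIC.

CA = [HCO3⁻] + 2[CO3²⁻] = (α₁ + 2α₂)·DIC
At pH 7.94: [H⁺]/K1 = 10^-1.99 = 0.010233, K2/[H⁺] = 10^-0.92 = 0.12023
α₁ = 1/(1 + 0.010233 + 0.12023) = 1/1.1305 = 0.8846; α₂ = α₁·K2/[H⁺] = 0.1064
α₁ + 2α₂ = 1.0973
DIC = CA / (α₁ + 2α₂) = 1.99 / 1.0973 = 1.81 mmol/kg

DIC = 1.81 mmol/kg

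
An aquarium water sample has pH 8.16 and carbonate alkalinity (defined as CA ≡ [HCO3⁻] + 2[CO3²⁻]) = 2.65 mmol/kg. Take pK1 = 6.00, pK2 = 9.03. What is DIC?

CA = [HCO3⁻] + 2[CO3²⁻] = (α₁ + 2α₂)·DIC
At pH 8.16: [H⁺]/K1 = 10^-2.16 = 0.0069183, K2/[H⁺] = 10^-0.87 = 0.13490
α₁ = 1/(1 + 0.0069183 + 0.13490) = 1/1.1418 = 0.8758; α₂ = α₁·K2/[H⁺] = 0.1181
α₁ + 2α₂ = 1.1121
DIC = CA / (α₁ + 2α₂) = 2.65 / 1.1121 = 2.38 mmol/kg

DIC = 2.38 mmol/kg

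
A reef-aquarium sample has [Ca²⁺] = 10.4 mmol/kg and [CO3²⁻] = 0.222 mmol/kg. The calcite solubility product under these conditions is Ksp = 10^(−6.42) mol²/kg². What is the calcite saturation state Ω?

Ω = 6.07

Ksp = 10^(−6.42) = 3.802×10^-7
Ω = [Ca²⁺][CO3²⁻]/Ksp = (10.4×10^-3)(0.222×10^-3) / 3.802×10^-7 = 6.07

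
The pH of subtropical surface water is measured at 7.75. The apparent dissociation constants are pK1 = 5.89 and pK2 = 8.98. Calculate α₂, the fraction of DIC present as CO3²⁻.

α₂ = 0.0549

α₂ = 1 / (1 + [H⁺]/K2 + [H⁺]²/(K1K2)) = 1 / (1 + 10^+1.23 + 10^-0.63)
   = 1 / (1 + 16.982 + 0.23442) = 1/18.217 = 0.05489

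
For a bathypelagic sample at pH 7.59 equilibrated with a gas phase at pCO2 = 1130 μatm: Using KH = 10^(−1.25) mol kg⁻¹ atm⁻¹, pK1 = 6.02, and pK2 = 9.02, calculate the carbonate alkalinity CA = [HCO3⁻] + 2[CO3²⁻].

CA = 2.54 mmol/kg

[CO2*] = KH · pCO2 = 10^(−1.25) × 1130×10^-6 = 6.354×10^-5 mol/kg
α₀ = 1/(1 + K1/[H⁺] + K1K2/[H⁺]²) = 1/(1 + 10^+1.57 + 10^+0.14) = 0.02529
DIC = [CO2*]/α₀ = 6.354×10^-5 / 0.02529 = 2.512 mmol/kg
CA = (α₁ + 2α₂)·DIC = (0.9398 + 2×0.03492) × 2.512 = 2.54 mmol/kg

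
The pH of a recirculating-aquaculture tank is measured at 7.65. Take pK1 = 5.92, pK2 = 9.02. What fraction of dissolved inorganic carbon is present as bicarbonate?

α₁ = 0.942

α₁ = 1 / (1 + [H⁺]/K1 + K2/[H⁺]) = 1 / (1 + 10^-1.73 + 10^-1.37)
   = 1 / (1 + 0.018621 + 0.042658) = 1/1.0613 = 0.9423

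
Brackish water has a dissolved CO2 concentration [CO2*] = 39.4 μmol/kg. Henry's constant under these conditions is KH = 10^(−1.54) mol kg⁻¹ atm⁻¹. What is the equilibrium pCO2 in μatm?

pCO2 = 1370 μatm

KH = 10^(−1.54) = 2.884×10^-2 mol kg⁻¹ atm⁻¹
pCO2 = [CO2*]/KH = 39.4×10^-6 / 2.884×10^-2 = 1.37×10^-3 atm = 1370 μatm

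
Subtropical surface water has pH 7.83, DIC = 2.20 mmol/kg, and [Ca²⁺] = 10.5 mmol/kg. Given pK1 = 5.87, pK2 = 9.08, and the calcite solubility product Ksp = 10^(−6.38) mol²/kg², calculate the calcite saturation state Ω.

Ω = 2.92

α₂ = 1 / (1 + [H⁺]/K2 + [H⁺]²/(K1K2)) = 1 / (1 + 10^+1.25 + 10^-0.71)
   = 1 / (1 + 17.783 + 0.19498) = 1/18.978 = 0.05269
[CO3²⁻] = α₂ × DIC = 0.05269 × 2.20 = 0.1159 mmol/kg
Ksp = 10^(−6.38) = 4.169×10^-7
Ω = [Ca²⁺][CO3²⁻]/Ksp = (10.5×10^-3)(1.159×10^-4) / 4.169×10^-7 = 2.92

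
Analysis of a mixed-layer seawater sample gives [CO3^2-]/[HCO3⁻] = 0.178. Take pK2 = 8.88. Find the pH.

pH = 8.13

From K2 = [H⁺][CO3^2-]/[HCO3⁻]:  pH = pK2 + log₁₀([CO3^2-]/[HCO3⁻])
log₁₀(0.178) = -0.750
pH = 8.88 + (-0.750) = 8.13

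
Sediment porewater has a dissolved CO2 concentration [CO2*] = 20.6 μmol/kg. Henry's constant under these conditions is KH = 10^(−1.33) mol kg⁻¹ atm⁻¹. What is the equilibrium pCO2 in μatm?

pCO2 = 440 μatm

KH = 10^(−1.33) = 4.677×10^-2 mol kg⁻¹ atm⁻¹
pCO2 = [CO2*]/KH = 20.6×10^-6 / 4.677×10^-2 = 4.40×10^-4 atm = 440 μatm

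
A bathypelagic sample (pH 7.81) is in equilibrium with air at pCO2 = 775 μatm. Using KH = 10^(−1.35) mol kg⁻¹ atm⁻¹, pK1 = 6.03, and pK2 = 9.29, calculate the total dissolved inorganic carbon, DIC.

[CO2*] = KH · pCO2 = 10^(−1.35) × 775×10^-6 = 3.462×10^-5 mol/kg
α₀ = 1/(1 + K1/[H⁺] + K1K2/[H⁺]²) = 1/(1 + 10^+1.78 + 10^+0.30) = 0.01581
DIC = [CO2*]/α₀ = 3.462×10^-5 / 0.01581 = 2.19 mmol/kg

DIC = 2.19 mmol/kg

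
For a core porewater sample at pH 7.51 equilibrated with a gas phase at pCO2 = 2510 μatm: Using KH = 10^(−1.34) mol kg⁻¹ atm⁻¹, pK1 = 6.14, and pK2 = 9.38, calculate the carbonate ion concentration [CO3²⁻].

[CO2*] = KH · pCO2 = 10^(−1.34) × 2510×10^-6 = 1.147×10^-4 mol/kg
α₀ = 1/(1 + K1/[H⁺] + K1K2/[H⁺]²) = 1/(1 + 10^+1.37 + 10^-0.50) = 0.04039
DIC = [CO2*]/α₀ = 1.147×10^-4 / 0.04039 = 2.841 mmol/kg
[CO3²⁻] = α₂·DIC; α₂ = 0.01277, so [CO3²⁻] = 0.01277 × 2.841 = 0.0363 mmol/kg

[CO3²⁻] = 0.0363 mmol/kg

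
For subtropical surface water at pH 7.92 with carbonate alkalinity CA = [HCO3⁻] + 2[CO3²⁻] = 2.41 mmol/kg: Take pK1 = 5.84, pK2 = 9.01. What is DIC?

DIC = 2.26 mmol/kg

CA = [HCO3⁻] + 2[CO3²⁻] = (α₁ + 2α₂)·DIC
At pH 7.92: [H⁺]/K1 = 10^-2.08 = 0.0083176, K2/[H⁺] = 10^-1.09 = 0.081283
α₁ = 1/(1 + 0.0083176 + 0.081283) = 1/1.0896 = 0.9178; α₂ = α₁·K2/[H⁺] = 0.07460
α₁ + 2α₂ = 1.0670
DIC = CA / (α₁ + 2α₂) = 2.41 / 1.0670 = 2.26 mmol/kg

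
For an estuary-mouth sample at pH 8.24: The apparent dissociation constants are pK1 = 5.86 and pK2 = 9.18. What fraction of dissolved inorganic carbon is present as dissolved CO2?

α₀ = 0.00373

α₀ = 1 / (1 + K1/[H⁺] + K1K2/[H⁺]²) = 1 / (1 + 10^+2.38 + 10^+1.44)
   = 1 / (1 + 239.88 + 27.542) = 1/268.43 = 0.003725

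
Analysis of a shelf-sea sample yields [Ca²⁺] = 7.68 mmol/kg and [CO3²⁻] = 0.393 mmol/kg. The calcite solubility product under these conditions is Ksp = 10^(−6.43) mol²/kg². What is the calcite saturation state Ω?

Ω = 8.12

Ksp = 10^(−6.43) = 3.715×10^-7
Ω = [Ca²⁺][CO3²⁻]/Ksp = (7.68×10^-3)(0.393×10^-3) / 3.715×10^-7 = 8.12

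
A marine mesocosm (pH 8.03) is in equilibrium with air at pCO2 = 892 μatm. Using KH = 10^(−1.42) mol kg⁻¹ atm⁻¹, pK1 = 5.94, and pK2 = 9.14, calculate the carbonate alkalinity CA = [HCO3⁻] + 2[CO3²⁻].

[CO2*] = KH · pCO2 = 10^(−1.42) × 892×10^-6 = 3.391×10^-5 mol/kg
α₀ = 1/(1 + K1/[H⁺] + K1K2/[H⁺]²) = 1/(1 + 10^+2.09 + 10^+0.98) = 0.007486
DIC = [CO2*]/α₀ = 3.391×10^-5 / 0.007486 = 4.530 mmol/kg
CA = (α₁ + 2α₂)·DIC = (0.9210 + 2×0.07149) × 4.530 = 4.82 mmol/kg

CA = 4.82 mmol/kg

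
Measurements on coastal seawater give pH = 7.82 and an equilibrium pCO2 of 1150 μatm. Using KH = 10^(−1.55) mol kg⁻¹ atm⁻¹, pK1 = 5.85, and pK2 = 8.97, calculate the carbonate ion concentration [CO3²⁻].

[CO3²⁻] = 0.214 mmol/kg

[CO2*] = KH · pCO2 = 10^(−1.55) × 1150×10^-6 = 3.241×10^-5 mol/kg
α₀ = 1/(1 + K1/[H⁺] + K1K2/[H⁺]²) = 1/(1 + 10^+1.97 + 10^+0.82) = 0.009908
DIC = [CO2*]/α₀ = 3.241×10^-5 / 0.009908 = 3.271 mmol/kg
[CO3²⁻] = α₂·DIC; α₂ = 0.06546, so [CO3²⁻] = 0.06546 × 3.271 = 0.214 mmol/kg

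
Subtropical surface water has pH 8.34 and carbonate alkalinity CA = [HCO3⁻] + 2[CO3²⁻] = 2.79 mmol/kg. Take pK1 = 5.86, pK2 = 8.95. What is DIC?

CA = [HCO3⁻] + 2[CO3²⁻] = (α₁ + 2α₂)·DIC
At pH 8.34: [H⁺]/K1 = 10^-2.48 = 0.0033113, K2/[H⁺] = 10^-0.61 = 0.24547
α₁ = 1/(1 + 0.0033113 + 0.24547) = 1/1.2488 = 0.8008; α₂ = α₁·K2/[H⁺] = 0.1966
α₁ + 2α₂ = 1.1939
DIC = CA / (α₁ + 2α₂) = 2.79 / 1.1939 = 2.34 mmol/kg

DIC = 2.34 mmol/kg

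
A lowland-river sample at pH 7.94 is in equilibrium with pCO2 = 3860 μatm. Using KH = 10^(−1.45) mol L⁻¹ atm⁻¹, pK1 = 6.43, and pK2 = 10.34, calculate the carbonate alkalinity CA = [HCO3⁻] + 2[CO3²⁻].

[CO2*] = KH · pCO2 = 10^(−1.45) × 3860×10^-6 = 1.370×10^-4 mol/L
α₀ = 1/(1 + K1/[H⁺] + K1K2/[H⁺]²) = 1/(1 + 10^+1.51 + 10^-0.89) = 0.02986
DIC = [CO2*]/α₀ = 1.370×10^-4 / 0.02986 = 4.586 mmol/L
CA = (α₁ + 2α₂)·DIC = (0.9663 + 2×0.003847) × 4.586 = 4.47 mmol/L

CA = 4.47 mmol/L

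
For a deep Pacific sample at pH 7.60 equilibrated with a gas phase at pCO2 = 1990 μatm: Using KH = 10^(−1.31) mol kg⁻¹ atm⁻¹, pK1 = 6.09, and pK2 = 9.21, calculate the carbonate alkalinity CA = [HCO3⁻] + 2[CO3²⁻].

CA = 3.31 mmol/kg

[CO2*] = KH · pCO2 = 10^(−1.31) × 1990×10^-6 = 9.747×10^-5 mol/kg
α₀ = 1/(1 + K1/[H⁺] + K1K2/[H⁺]²) = 1/(1 + 10^+1.51 + 10^-0.10) = 0.02928
DIC = [CO2*]/α₀ = 9.747×10^-5 / 0.02928 = 3.329 mmol/kg
CA = (α₁ + 2α₂)·DIC = (0.9475 + 2×0.02326) × 3.329 = 3.31 mmol/kg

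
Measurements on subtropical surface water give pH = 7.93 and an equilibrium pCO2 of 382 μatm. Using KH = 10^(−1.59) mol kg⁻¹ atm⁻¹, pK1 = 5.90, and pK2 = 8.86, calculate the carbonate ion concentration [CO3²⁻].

[CO3²⁻] = 0.124 mmol/kg

[CO2*] = KH · pCO2 = 10^(−1.59) × 382×10^-6 = 9.819×10^-6 mol/kg
α₀ = 1/(1 + K1/[H⁺] + K1K2/[H⁺]²) = 1/(1 + 10^+2.03 + 10^+1.10) = 0.008282
DIC = [CO2*]/α₀ = 9.819×10^-6 / 0.008282 = 1.186 mmol/kg
[CO3²⁻] = α₂·DIC; α₂ = 0.1043, so [CO3²⁻] = 0.1043 × 1.186 = 0.124 mmol/kg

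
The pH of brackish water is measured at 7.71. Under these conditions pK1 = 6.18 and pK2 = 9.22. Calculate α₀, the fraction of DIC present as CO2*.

α₀ = 0.0278

α₀ = 1 / (1 + K1/[H⁺] + K1K2/[H⁺]²) = 1 / (1 + 10^+1.53 + 10^+0.02)
   = 1 / (1 + 33.884 + 1.0471) = 1/35.932 = 0.02783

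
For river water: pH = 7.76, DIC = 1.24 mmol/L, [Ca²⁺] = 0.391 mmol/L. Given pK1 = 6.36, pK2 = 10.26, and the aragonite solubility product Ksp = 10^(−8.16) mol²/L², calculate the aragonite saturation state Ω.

α₂ = 1 / (1 + [H⁺]/K2 + [H⁺]²/(K1K2)) = 1 / (1 + 10^+2.50 + 10^+1.10)
   = 1 / (1 + 316.23 + 12.589) = 1/329.82 = 0.003032
[CO3²⁻] = α₂ × DIC = 0.003032 × 1.24 = 0.003760 mmol/L = 3.760 μmol/L
Ksp = 10^(−8.16) = 6.918×10^-9
Ω = [Ca²⁺][CO3²⁻]/Ksp = (0.391×10^-3)(3.760×10^-6) / 6.918×10^-9 = 0.212

Ω = 0.212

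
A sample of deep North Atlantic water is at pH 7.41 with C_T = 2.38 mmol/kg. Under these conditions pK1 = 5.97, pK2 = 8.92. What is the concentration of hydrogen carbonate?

[HCO3⁻] = 2.23 mmol/kg

α₁ = 1 / (1 + [H⁺]/K1 + K2/[H⁺]) = 1 / (1 + 10^-1.44 + 10^-1.51)
   = 1 / (1 + 0.036308 + 0.030903) = 1/1.0672 = 0.9370
[HCO3⁻] = α₁ × DIC = 0.9370 × 2.38 = 2.23 mmol/kg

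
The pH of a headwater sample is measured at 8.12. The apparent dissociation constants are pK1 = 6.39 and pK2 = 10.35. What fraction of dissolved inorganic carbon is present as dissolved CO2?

α₀ = 0.0182

α₀ = 1 / (1 + K1/[H⁺] + K1K2/[H⁺]²) = 1 / (1 + 10^+1.73 + 10^-0.50)
   = 1 / (1 + 53.703 + 0.31623) = 1/55.019 = 0.01818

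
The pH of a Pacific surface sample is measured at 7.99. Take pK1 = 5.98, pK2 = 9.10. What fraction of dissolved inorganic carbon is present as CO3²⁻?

α₂ = 1 / (1 + [H⁺]/K2 + [H⁺]²/(K1K2)) = 1 / (1 + 10^+1.11 + 10^-0.90)
   = 1 / (1 + 12.882 + 0.12589) = 1/14.008 = 0.07139

α₂ = 0.0714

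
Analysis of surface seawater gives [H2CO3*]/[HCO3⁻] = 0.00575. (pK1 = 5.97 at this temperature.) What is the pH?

From K1 = [H⁺][HCO3⁻]/[H2CO3*]:  pH = pK1 − log₁₀([H2CO3*]/[HCO3⁻])
log₁₀(0.00575) = -2.240
pH = 5.97 − (-2.240) = 8.21

pH = 8.21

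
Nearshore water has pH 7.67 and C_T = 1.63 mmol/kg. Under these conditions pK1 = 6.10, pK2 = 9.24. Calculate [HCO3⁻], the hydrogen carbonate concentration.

[HCO3⁻] = 1.55 mmol/kg

α₁ = 1 / (1 + [H⁺]/K1 + K2/[H⁺]) = 1 / (1 + 10^-1.57 + 10^-1.57)
   = 1 / (1 + 0.026915 + 0.026915) = 1/1.0538 = 0.9489
[HCO3⁻] = α₁ × DIC = 0.9489 × 1.63 = 1.55 mmol/kg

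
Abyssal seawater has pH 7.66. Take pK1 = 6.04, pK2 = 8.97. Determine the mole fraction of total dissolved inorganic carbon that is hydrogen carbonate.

α₁ = 0.932

α₁ = 1 / (1 + [H⁺]/K1 + K2/[H⁺]) = 1 / (1 + 10^-1.62 + 10^-1.31)
   = 1 / (1 + 0.023988 + 0.048978) = 1/1.0730 = 0.9320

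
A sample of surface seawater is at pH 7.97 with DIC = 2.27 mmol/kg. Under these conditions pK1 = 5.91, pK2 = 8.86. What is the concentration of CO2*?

[CO2*] = 17.4 μmol/kg

α₀ = 1 / (1 + K1/[H⁺] + K1K2/[H⁺]²) = 1 / (1 + 10^+2.06 + 10^+1.17)
   = 1 / (1 + 114.82 + 14.791) = 1/130.61 = 0.007657
[CO2*] = α₀ × DIC = 0.007657 × 2.27 = 0.0174 mmol/kg = 17.4 μmol/kg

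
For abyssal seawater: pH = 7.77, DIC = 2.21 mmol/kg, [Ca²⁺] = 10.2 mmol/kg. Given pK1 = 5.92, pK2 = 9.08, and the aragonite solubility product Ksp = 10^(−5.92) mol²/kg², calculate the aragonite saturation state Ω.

α₂ = 1 / (1 + [H⁺]/K2 + [H⁺]²/(K1K2)) = 1 / (1 + 10^+1.31 + 10^-0.54)
   = 1 / (1 + 20.417 + 0.28840) = 1/21.706 = 0.04607
[CO3²⁻] = α₂ × DIC = 0.04607 × 2.21 = 0.1018 mmol/kg
Ksp = 10^(−5.92) = 1.202×10^-6
Ω = [Ca²⁺][CO3²⁻]/Ksp = (10.2×10^-3)(1.018×10^-4) / 1.202×10^-6 = 0.864

Ω = 0.864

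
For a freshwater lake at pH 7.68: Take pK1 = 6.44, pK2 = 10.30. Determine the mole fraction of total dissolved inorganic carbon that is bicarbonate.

α₁ = 0.943

α₁ = 1 / (1 + [H⁺]/K1 + K2/[H⁺]) = 1 / (1 + 10^-1.24 + 10^-2.62)
   = 1 / (1 + 0.057544 + 0.0023988) = 1/1.0599 = 0.9434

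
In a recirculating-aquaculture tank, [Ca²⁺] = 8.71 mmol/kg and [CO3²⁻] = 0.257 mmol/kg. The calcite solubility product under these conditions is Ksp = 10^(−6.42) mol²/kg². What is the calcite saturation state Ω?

Ksp = 10^(−6.42) = 3.802×10^-7
Ω = [Ca²⁺][CO3²⁻]/Ksp = (8.71×10^-3)(0.257×10^-3) / 3.802×10^-7 = 5.89

Ω = 5.89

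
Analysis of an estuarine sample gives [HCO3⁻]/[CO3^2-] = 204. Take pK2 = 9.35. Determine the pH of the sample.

From K2 = [H⁺][CO3^2-]/[HCO3⁻]:  pH = pK2 − log₁₀([HCO3⁻]/[CO3^2-])
log₁₀(204) = +2.310
pH = 9.35 − (+2.310) = 7.04

pH = 7.04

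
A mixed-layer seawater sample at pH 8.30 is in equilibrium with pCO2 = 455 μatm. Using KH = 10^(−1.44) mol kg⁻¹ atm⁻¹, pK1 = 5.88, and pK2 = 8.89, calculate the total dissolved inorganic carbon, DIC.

DIC = 5.48 mmol/kg

[CO2*] = KH · pCO2 = 10^(−1.44) × 455×10^-6 = 1.652×10^-5 mol/kg
α₀ = 1/(1 + K1/[H⁺] + K1K2/[H⁺]²) = 1/(1 + 10^+2.42 + 10^+1.83) = 0.003015
DIC = [CO2*]/α₀ = 1.652×10^-5 / 0.003015 = 5.48 mmol/kg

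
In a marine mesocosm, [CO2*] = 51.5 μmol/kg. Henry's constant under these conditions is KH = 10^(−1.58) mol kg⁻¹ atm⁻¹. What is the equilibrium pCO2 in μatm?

pCO2 = 1960 μatm

KH = 10^(−1.58) = 2.630×10^-2 mol kg⁻¹ atm⁻¹
pCO2 = [CO2*]/KH = 51.5×10^-6 / 2.630×10^-2 = 1.96×10^-3 atm = 1960 μatm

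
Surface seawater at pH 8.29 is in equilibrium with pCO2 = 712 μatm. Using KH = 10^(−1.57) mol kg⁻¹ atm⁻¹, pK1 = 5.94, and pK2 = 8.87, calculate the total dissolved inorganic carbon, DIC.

DIC = 5.44 mmol/kg

[CO2*] = KH · pCO2 = 10^(−1.57) × 712×10^-6 = 1.916×10^-5 mol/kg
α₀ = 1/(1 + K1/[H⁺] + K1K2/[H⁺]²) = 1/(1 + 10^+2.35 + 10^+1.77) = 0.003524
DIC = [CO2*]/α₀ = 1.916×10^-5 / 0.003524 = 5.44 mmol/kg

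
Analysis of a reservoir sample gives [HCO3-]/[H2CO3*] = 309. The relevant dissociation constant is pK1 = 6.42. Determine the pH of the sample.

From K1 = [H⁺][HCO3-]/[H2CO3*]:  pH = pK1 + log₁₀([HCO3-]/[H2CO3*])
log₁₀(309) = +2.490
pH = 6.42 + (+2.490) = 8.91

pH = 8.91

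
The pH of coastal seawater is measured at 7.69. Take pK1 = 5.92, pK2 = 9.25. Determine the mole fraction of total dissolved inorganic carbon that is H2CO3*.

α₀ = 0.0163

α₀ = 1 / (1 + K1/[H⁺] + K1K2/[H⁺]²) = 1 / (1 + 10^+1.77 + 10^+0.21)
   = 1 / (1 + 58.884 + 1.6218) = 1/61.506 = 0.01626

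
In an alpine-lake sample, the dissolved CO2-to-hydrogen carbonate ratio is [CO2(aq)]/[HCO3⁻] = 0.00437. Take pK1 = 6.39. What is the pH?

pH = 8.75

From K1 = [H⁺][HCO3⁻]/[CO2(aq)]:  pH = pK1 − log₁₀([CO2(aq)]/[HCO3⁻])
log₁₀(0.00437) = -2.360
pH = 6.39 − (-2.360) = 8.75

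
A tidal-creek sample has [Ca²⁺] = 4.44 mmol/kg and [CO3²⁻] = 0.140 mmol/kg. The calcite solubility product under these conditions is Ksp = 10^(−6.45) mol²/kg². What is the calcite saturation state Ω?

Ksp = 10^(−6.45) = 3.548×10^-7
Ω = [Ca²⁺][CO3²⁻]/Ksp = (4.44×10^-3)(0.140×10^-3) / 3.548×10^-7 = 1.75

Ω = 1.75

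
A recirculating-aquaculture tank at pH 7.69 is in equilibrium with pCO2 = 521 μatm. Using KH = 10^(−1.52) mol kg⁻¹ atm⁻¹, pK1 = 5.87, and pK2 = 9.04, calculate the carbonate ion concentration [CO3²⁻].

[CO2*] = KH · pCO2 = 10^(−1.52) × 521×10^-6 = 1.573×10^-5 mol/kg
α₀ = 1/(1 + K1/[H⁺] + K1K2/[H⁺]²) = 1/(1 + 10^+1.82 + 10^+0.47) = 0.01428
DIC = [CO2*]/α₀ = 1.573×10^-5 / 0.01428 = 1.102 mmol/kg
[CO3²⁻] = α₂·DIC; α₂ = 0.04215, so [CO3²⁻] = 0.04215 × 1.102 = 0.0464 mmol/kg

[CO3²⁻] = 0.0464 mmol/kg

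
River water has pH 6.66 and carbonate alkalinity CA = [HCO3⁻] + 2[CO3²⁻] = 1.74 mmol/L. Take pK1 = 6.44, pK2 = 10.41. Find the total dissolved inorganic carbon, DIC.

CA = [HCO3⁻] + 2[CO3²⁻] = (α₁ + 2α₂)·DIC
At pH 6.66: [H⁺]/K1 = 10^-0.22 = 0.60256, K2/[H⁺] = 10^-3.75 = 0.00017783
α₁ = 1/(1 + 0.60256 + 0.00017783) = 1/1.6027 = 0.6239; α₂ = α₁·K2/[H⁺] = 0.0001110
α₁ + 2α₂ = 0.6242
DIC = CA / (α₁ + 2α₂) = 1.74 / 0.6242 = 2.79 mmol/L

DIC = 2.79 mmol/L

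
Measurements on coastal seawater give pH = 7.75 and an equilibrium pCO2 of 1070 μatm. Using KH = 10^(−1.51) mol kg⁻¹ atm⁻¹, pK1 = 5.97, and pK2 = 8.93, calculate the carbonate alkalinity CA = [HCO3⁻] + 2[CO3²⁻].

[CO2*] = KH · pCO2 = 10^(−1.51) × 1070×10^-6 = 3.307×10^-5 mol/kg
α₀ = 1/(1 + K1/[H⁺] + K1K2/[H⁺]²) = 1/(1 + 10^+1.78 + 10^+0.60) = 0.01533
DIC = [CO2*]/α₀ = 3.307×10^-5 / 0.01533 = 2.157 mmol/kg
CA = (α₁ + 2α₂)·DIC = (0.9236 + 2×0.06102) × 2.157 = 2.26 mmol/kg

CA = 2.26 mmol/kg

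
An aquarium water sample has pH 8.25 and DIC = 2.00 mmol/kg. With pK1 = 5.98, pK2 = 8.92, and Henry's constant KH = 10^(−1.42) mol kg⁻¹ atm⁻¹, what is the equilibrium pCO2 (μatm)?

α₀ = 1 / (1 + K1/[H⁺] + K1K2/[H⁺]²) = 1 / (1 + 10^+2.27 + 10^+1.60)
   = 1 / (1 + 186.21 + 39.811) = 1/227.02 = 0.004405
[CO2*] = α₀ × DIC = 0.004405 × 2.00 = 0.008810 mmol/kg = 8.810 μmol/kg
pCO2 = [CO2*]/KH = 8.810×10^-6 / 3.802×10^-2 = 232 μatm

pCO2 = 232 μatm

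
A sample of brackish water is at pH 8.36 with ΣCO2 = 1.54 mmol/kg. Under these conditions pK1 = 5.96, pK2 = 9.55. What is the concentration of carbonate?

[CO3²⁻] = 0.0931 mmol/kg

α₂ = 1 / (1 + [H⁺]/K2 + [H⁺]²/(K1K2)) = 1 / (1 + 10^+1.19 + 10^-1.21)
   = 1 / (1 + 15.488 + 0.061660) = 1/16.550 = 0.06042
[CO3²⁻] = α₂ × DIC = 0.06042 × 1.54 = 0.0931 mmol/kg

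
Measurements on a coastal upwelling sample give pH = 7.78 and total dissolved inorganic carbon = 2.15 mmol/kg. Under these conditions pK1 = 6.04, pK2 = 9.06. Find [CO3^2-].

α₂ = 1 / (1 + [H⁺]/K2 + [H⁺]²/(K1K2)) = 1 / (1 + 10^+1.28 + 10^-0.46)
   = 1 / (1 + 19.055 + 0.34674) = 1/20.401 = 0.04902
[CO3²⁻] = α₂ × DIC = 0.04902 × 2.15 = 0.105 mmol/kg

[CO3²⁻] = 0.105 mmol/kg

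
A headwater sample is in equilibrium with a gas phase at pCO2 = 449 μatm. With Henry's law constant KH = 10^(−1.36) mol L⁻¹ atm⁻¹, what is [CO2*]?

KH = 10^(−1.36) = 4.365×10^-2 mol L⁻¹ atm⁻¹
[CO2*] = KH · pCO2 = 4.365×10^-2 × 449×10^-6 atm = 1.96×10^-5 mol/L

[CO2*] = 19.6 μmol/L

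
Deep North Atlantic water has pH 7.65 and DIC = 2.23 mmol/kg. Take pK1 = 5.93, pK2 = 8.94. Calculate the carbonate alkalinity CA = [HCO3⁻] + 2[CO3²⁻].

CA = [HCO3⁻] + 2[CO3²⁻] = (α₁ + 2α₂)·DIC
At pH 7.65: [H⁺]/K1 = 10^-1.72 = 0.019055, K2/[H⁺] = 10^-1.29 = 0.051286
α₁ = 1/(1 + 0.019055 + 0.051286) = 1/1.0703 = 0.9343; α₂ = α₁·K2/[H⁺] = 0.04792
α₁ + 2α₂ = 1.0301
CA = 1.0301 × 2.23 = 2.30 mmol/kg

CA = 2.30 mmol/kg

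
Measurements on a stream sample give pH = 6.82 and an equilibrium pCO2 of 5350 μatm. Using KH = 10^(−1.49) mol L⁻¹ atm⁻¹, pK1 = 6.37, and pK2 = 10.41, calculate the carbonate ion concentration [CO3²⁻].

[CO2*] = KH · pCO2 = 10^(−1.49) × 5350×10^-6 = 1.731×10^-4 mol/L
α₀ = 1/(1 + K1/[H⁺] + K1K2/[H⁺]²) = 1/(1 + 10^+0.45 + 10^-3.14) = 0.2618
DIC = [CO2*]/α₀ = 1.731×10^-4 / 0.2618 = 0.6612 mmol/L
[CO3²⁻] = α₂·DIC; α₂ = 0.0001897, so [CO3²⁻] = 0.0001897 × 0.6612 = 0.000125 mmol/L = 0.125 μmol/L

[CO3²⁻] = 0.125 μmol/L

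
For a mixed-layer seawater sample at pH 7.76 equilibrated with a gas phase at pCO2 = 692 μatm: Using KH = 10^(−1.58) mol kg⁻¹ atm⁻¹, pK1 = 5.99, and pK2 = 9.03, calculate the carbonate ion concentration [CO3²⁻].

[CO2*] = KH · pCO2 = 10^(−1.58) × 692×10^-6 = 1.820×10^-5 mol/kg
α₀ = 1/(1 + K1/[H⁺] + K1K2/[H⁺]²) = 1/(1 + 10^+1.77 + 10^+0.50) = 0.01586
DIC = [CO2*]/α₀ = 1.820×10^-5 / 0.01586 = 1.148 mmol/kg
[CO3²⁻] = α₂·DIC; α₂ = 0.05016, so [CO3²⁻] = 0.05016 × 1.148 = 0.0576 mmol/kg

[CO3²⁻] = 0.0576 mmol/kg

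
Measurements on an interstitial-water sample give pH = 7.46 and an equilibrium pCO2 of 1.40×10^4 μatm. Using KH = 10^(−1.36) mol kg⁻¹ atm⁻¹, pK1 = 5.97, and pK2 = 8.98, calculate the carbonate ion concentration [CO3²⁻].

[CO2*] = KH · pCO2 = 10^(−1.36) × 1.40×10^4×10^-6 = 6.111×10^-4 mol/kg
α₀ = 1/(1 + K1/[H⁺] + K1K2/[H⁺]²) = 1/(1 + 10^+1.49 + 10^-0.03) = 0.03045
DIC = [CO2*]/α₀ = 6.111×10^-4 / 0.03045 = 20.07 mmol/kg
[CO3²⁻] = α₂·DIC; α₂ = 0.02842, so [CO3²⁻] = 0.02842 × 20.07 = 0.570 mmol/kg

[CO3²⁻] = 0.570 mmol/kg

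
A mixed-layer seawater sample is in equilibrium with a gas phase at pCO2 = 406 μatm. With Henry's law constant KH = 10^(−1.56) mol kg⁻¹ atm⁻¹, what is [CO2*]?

KH = 10^(−1.56) = 2.754×10^-2 mol kg⁻¹ atm⁻¹
[CO2*] = KH · pCO2 = 2.754×10^-2 × 406×10^-6 atm = 1.12×10^-5 mol/kg

[CO2*] = 11.2 μmol/kg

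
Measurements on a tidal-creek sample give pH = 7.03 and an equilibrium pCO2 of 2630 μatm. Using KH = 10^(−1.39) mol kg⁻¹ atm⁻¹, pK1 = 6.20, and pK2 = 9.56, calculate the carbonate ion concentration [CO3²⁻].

[CO3²⁻] = 2.14 μmol/kg

[CO2*] = KH · pCO2 = 10^(−1.39) × 2630×10^-6 = 1.071×10^-4 mol/kg
α₀ = 1/(1 + K1/[H⁺] + K1K2/[H⁺]²) = 1/(1 + 10^+0.83 + 10^-1.70) = 0.1285
DIC = [CO2*]/α₀ = 1.071×10^-4 / 0.1285 = 0.8336 mmol/kg
[CO3²⁻] = α₂·DIC; α₂ = 0.002564, so [CO3²⁻] = 0.002564 × 0.8336 = 0.00214 mmol/kg = 2.14 μmol/kg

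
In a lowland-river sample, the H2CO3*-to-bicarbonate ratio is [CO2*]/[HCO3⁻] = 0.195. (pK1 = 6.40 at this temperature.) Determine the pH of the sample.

From K1 = [H⁺][HCO3⁻]/[CO2*]:  pH = pK1 − log₁₀([CO2*]/[HCO3⁻])
log₁₀(0.195) = -0.710
pH = 6.40 − (-0.710) = 7.11

pH = 7.11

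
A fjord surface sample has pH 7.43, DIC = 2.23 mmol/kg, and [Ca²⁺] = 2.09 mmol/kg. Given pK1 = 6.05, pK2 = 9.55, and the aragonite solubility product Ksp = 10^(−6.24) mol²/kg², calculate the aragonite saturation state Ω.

α₂ = 1 / (1 + [H⁺]/K2 + [H⁺]²/(K1K2)) = 1 / (1 + 10^+2.12 + 10^+0.74)
   = 1 / (1 + 131.83 + 5.4954) = 1/138.32 = 0.007230
[CO3²⁻] = α₂ × DIC = 0.007230 × 2.23 = 0.01612 mmol/kg = 16.12 μmol/kg
Ksp = 10^(−6.24) = 5.754×10^-7
Ω = [Ca²⁺][CO3²⁻]/Ksp = (2.09×10^-3)(1.612×10^-5) / 5.754×10^-7 = 0.0586

Ω = 0.0586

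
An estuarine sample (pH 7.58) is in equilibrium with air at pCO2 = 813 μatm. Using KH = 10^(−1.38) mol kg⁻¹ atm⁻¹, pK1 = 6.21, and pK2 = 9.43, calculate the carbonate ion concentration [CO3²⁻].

[CO3²⁻] = 11.2 μmol/kg

[CO2*] = KH · pCO2 = 10^(−1.38) × 813×10^-6 = 3.389×10^-5 mol/kg
α₀ = 1/(1 + K1/[H⁺] + K1K2/[H⁺]²) = 1/(1 + 10^+1.37 + 10^-0.48) = 0.04037
DIC = [CO2*]/α₀ = 3.389×10^-5 / 0.04037 = 0.8396 mmol/kg
[CO3²⁻] = α₂·DIC; α₂ = 0.01337, so [CO3²⁻] = 0.01337 × 0.8396 = 0.0112 mmol/kg = 11.2 μmol/kg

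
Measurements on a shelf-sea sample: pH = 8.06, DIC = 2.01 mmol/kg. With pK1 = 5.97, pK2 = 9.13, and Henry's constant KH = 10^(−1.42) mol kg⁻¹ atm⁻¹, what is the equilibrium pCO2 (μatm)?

α₀ = 1 / (1 + K1/[H⁺] + K1K2/[H⁺]²) = 1 / (1 + 10^+2.09 + 10^+1.02)
   = 1 / (1 + 123.03 + 10.471) = 1/134.50 = 0.007435
[CO2*] = α₀ × DIC = 0.007435 × 2.01 = 0.01494 mmol/kg = 14.94 μmol/kg
pCO2 = [CO2*]/KH = 1.494×10^-5 / 3.802×10^-2 = 393 μatm

pCO2 = 393 μatm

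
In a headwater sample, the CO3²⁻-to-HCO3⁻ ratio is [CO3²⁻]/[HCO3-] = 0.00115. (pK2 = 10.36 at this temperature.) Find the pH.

From K2 = [H⁺][CO3²⁻]/[HCO3-]:  pH = pK2 + log₁₀([CO3²⁻]/[HCO3-])
log₁₀(0.00115) = -2.939
pH = 10.36 + (-2.939) = 7.42

pH = 7.42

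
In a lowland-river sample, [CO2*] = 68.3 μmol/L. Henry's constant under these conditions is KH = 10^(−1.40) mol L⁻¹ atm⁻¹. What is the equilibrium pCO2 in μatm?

pCO2 = 1720 μatm

KH = 10^(−1.40) = 3.981×10^-2 mol L⁻¹ atm⁻¹
pCO2 = [CO2*]/KH = 68.3×10^-6 / 3.981×10^-2 = 1.72×10^-3 atm = 1720 μatm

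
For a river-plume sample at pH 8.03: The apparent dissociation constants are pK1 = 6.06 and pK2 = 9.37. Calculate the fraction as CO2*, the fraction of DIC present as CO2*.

α₀ = 0.0101

α₀ = 1 / (1 + K1/[H⁺] + K1K2/[H⁺]²) = 1 / (1 + 10^+1.97 + 10^+0.63)
   = 1 / (1 + 93.325 + 4.2658) = 1/98.591 = 0.01014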